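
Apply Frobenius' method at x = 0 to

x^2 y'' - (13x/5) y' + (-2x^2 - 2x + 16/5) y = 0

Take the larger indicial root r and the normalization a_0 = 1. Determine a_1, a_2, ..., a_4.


Write in Frobenius form y'' + (p(x)/x) y' + (q(x)/x^2) y = 0:
  p(x) = -13/5,  q(x) = -2x^2 - 2x + 16/5.
Indicial equation: r(r-1) + (-13/5) r + (16/5) = 0 -> roots r_1 = 2, r_2 = 8/5.
Take r = r_1 = 2. Let y(x) = x^r sum_{n>=0} a_n x^n with a_0 = 1.
Substitute y = x^r sum a_n x^n and match x^{r+n}. The recurrence is
  D(n) a_n - 2 a_{n-1} - 2 a_{n-2} = 0,  where D(n) = (r+n)(r+n-1) + (-13/5)(r+n) + (16/5).
  a_n = [2 a_{n-1} + 2 a_{n-2}] / D(n).
Since the indicial polynomial factors as (r - r_1)(r - r_2), D(n) = (r_1 + n - r_1)(r_1 + n - r_2) = n(n + 2/5).
Evaluating step by step (a_0 = 1):
  n = 1: D(1) = 1(1 + 2/5) = 7/5; numerator = 2(1) = 2; a_1 = (2)/(7/5) = 10/7
  n = 2: D(2) = 2(2 + 2/5) = 24/5; numerator = 2(10/7) + 2(1) = 34/7; a_2 = (34/7)/(24/5) = 85/84
  n = 3: D(3) = 3(3 + 2/5) = 51/5; numerator = 2(85/84) + 2(10/7) = 205/42; a_3 = (205/42)/(51/5) = 1025/2142
  n = 4: D(4) = 4(4 + 2/5) = 88/5; numerator = 2(1025/2142) + 2(85/84) = 6385/2142; a_4 = (6385/2142)/(88/5) = 31925/188496

r = 2; a_0 = 1; a_1 = 10/7; a_2 = 85/84; a_3 = 1025/2142; a_4 = 31925/188496


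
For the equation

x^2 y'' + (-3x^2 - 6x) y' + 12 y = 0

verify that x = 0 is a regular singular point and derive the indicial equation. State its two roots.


Divide by x^2 to reach normal form y'' + P_1(x) y' + P_2(x) y = 0 with P_1(x) = -3 - 6/x and P_2(x) = 12/x^2.
x = 0 is a singular point because the y'-coefficient -3 - 6/x has a pole at x = 0 and the y-coefficient 12/x^2 has a pole at x = 0.
It is a regular singular point because x P_1(x) = p(x) = -3x - 6 and x^2 P_2(x) = q(x) = 12 are polynomials, hence analytic at x = 0.
p(0) = -6,  q(0) = 12.
Indicial equation: r(r-1) + p(0) r + q(0) = 0, i.e. r^2 + (p(0) - 1) r + q(0) = 0, i.e. r^2 - 7 r + 12 = 0.
Discriminant: (-7)^2 - 4(12) = 1, so r = (7 ± 1)/2.
Solving: r_1 = 4, r_2 = 3.

indicial: r^2 - 7 r + 12 = 0; roots r_1 = 4, r_2 = 3


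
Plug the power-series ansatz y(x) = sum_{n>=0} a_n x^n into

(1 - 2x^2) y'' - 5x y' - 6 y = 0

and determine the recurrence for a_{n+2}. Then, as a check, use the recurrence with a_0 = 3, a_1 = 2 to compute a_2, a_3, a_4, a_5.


Substitute y = sum_n a_n x^n.
(1 - 2 x^2) y'' contributes (n+2)(n+1) a_{n+2} - 2 n(n-1) a_n at x^n.
-5 x y'(x) contributes -5 n a_n at x^n.
-6 y(x) contributes -6 a_n at x^n.
Matching x^n: (n+2)(n+1) a_{n+2} + (-2 n(n-1) - 5 n - 6) a_n = 0.
Thus a_{n+2} = (2 n(n-1) + 5 n + 6) / ((n+1)(n+2)) * a_n.

Check with a_0 = 3, a_1 = 2 (apply the recurrence for n = 0, 1, 2, 3): a_0 = 3, a_1 = 2, a_2 = 9, a_3 = 11/3, a_4 = 15, a_5 = 121/20.

a_(n+2) = (2 n(n-1) + 5 n + 6) / ((n+1)(n+2)) * a_n; check: a_0 = 3, a_1 = 2, a_2 = 9, a_3 = 11/3, a_4 = 15, a_5 = 121/20


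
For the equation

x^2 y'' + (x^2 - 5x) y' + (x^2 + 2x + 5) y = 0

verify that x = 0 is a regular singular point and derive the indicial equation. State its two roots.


Divide by x^2 to reach normal form y'' + P_1(x) y' + P_2(x) y = 0 with P_1(x) = 1 - 5/x and P_2(x) = 1 + 2/x + 5/x^2.
x = 0 is a singular point because the y'-coefficient 1 - 5/x has a pole at x = 0 and the y-coefficient 1 + 2/x + 5/x^2 has a pole at x = 0.
It is a regular singular point because x P_1(x) = p(x) = x - 5 and x^2 P_2(x) = q(x) = x^2 + 2x + 5 are polynomials, hence analytic at x = 0.
p(0) = -5,  q(0) = 5.
Indicial equation: r(r-1) + p(0) r + q(0) = 0, i.e. r^2 + (p(0) - 1) r + q(0) = 0, i.e. r^2 - 6 r + 5 = 0.
Discriminant: (-6)^2 - 4(5) = 16, so r = (6 ± 4)/2.
Solving: r_1 = 5, r_2 = 1.

indicial: r^2 - 6 r + 5 = 0; roots r_1 = 5, r_2 = 1


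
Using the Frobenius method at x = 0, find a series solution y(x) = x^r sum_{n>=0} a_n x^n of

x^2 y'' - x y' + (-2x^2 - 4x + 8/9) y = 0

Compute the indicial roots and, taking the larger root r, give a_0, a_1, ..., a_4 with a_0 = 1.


Write in Frobenius form y'' + (p(x)/x) y' + (q(x)/x^2) y = 0:
  p(x) = -1,  q(x) = -2x^2 - 4x + 8/9.
Indicial equation: r(r-1) + (-1) r + (8/9) = 0 -> roots r_1 = 4/3, r_2 = 2/3.
Take r = r_1 = 4/3. Let y(x) = x^r sum_{n>=0} a_n x^n with a_0 = 1.
Substitute y = x^r sum a_n x^n and match x^{r+n}. The recurrence is
  D(n) a_n - 4 a_{n-1} - 2 a_{n-2} = 0,  where D(n) = (r+n)(r+n-1) + (-1)(r+n) + (8/9).
  a_n = [4 a_{n-1} + 2 a_{n-2}] / D(n).
Since the indicial polynomial factors as (r - r_1)(r - r_2), D(n) = (r_1 + n - r_1)(r_1 + n - r_2) = n(n + 2/3).
Evaluating step by step (a_0 = 1):
  n = 1: D(1) = 1(1 + 2/3) = 5/3; numerator = 4(1) = 4; a_1 = (4)/(5/3) = 12/5
  n = 2: D(2) = 2(2 + 2/3) = 16/3; numerator = 4(12/5) + 2(1) = 58/5; a_2 = (58/5)/(16/3) = 87/40
  n = 3: D(3) = 3(3 + 2/3) = 11; numerator = 4(87/40) + 2(12/5) = 27/2; a_3 = (27/2)/(11) = 27/22
  n = 4: D(4) = 4(4 + 2/3) = 56/3; numerator = 4(27/22) + 2(87/40) = 2037/220; a_4 = (2037/220)/(56/3) = 873/1760

r = 4/3; a_0 = 1; a_1 = 12/5; a_2 = 87/40; a_3 = 27/22; a_4 = 873/1760


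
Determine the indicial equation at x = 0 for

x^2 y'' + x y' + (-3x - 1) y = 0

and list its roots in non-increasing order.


Divide by x^2 to reach normal form y'' + P_1(x) y' + P_2(x) y = 0 with P_1(x) = 1/x and P_2(x) = -3/x - 1/x^2.
x = 0 is a singular point because the y'-coefficient 1/x has a pole at x = 0 and the y-coefficient -3/x - 1/x^2 has a pole at x = 0.
It is a regular singular point because x P_1(x) = p(x) = 1 and x^2 P_2(x) = q(x) = -3x - 1 are polynomials, hence analytic at x = 0.
p(0) = 1,  q(0) = -1.
Indicial equation: r(r-1) + p(0) r + q(0) = 0, i.e. r^2 + (p(0) - 1) r + q(0) = 0, i.e. r^2 - 1 = 0.
Discriminant: (0)^2 - 4(-1) = 4, so r = (0 ± 2)/2.
Solving: r_1 = 1, r_2 = -1.

indicial: r^2 - 1 = 0; roots r_1 = 1, r_2 = -1


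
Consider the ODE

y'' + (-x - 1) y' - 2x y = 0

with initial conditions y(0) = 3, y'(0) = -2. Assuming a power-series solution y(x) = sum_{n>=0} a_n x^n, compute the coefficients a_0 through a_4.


Ansatz: y(x) = sum_{n>=0} a_n x^n, so y'(x) = sum_{n>=1} n a_n x^(n-1) and y''(x) = sum_{n>=2} n(n-1) a_n x^(n-2).
Substitute into P(x) y'' + Q(x) y' + R(x) y = 0 with P(x) = 1, Q(x) = -x - 1, R(x) = -2x, and match powers of x.
Initial conditions: a_0 = 3, a_1 = -2.
Setting the coefficient of each power of x to zero and solving order by order (substituting the coefficients already found):
  x^0: 2 a_2 - a_1 = 0  ->  2 a_2 = a_1 = -2  ->  a_2 = -1
  x^1: 6 a_3 - 2 a_2 - a_1 - 2 a_0 = 0  ->  6 a_3 = 2 a_2 + a_1 + 2 a_0 = 2  ->  a_3 = 1/3
  x^2: 12 a_4 - 3 a_3 - 2 a_2 - 2 a_1 = 0  ->  12 a_4 = 3 a_3 + 2 a_2 + 2 a_1 = -5  ->  a_4 = -5/12
Truncated series: y(x) = 3 - 2 x - x^2 + (1/3) x^3 - (5/12) x^4 + O(x^5).

a_0 = 3; a_1 = -2; a_2 = -1; a_3 = 1/3; a_4 = -5/12


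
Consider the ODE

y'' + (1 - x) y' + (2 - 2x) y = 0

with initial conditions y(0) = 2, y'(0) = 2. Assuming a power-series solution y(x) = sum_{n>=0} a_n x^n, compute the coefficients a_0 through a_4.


Ansatz: y(x) = sum_{n>=0} a_n x^n, so y'(x) = sum_{n>=1} n a_n x^(n-1) and y''(x) = sum_{n>=2} n(n-1) a_n x^(n-2).
Substitute into P(x) y'' + Q(x) y' + R(x) y = 0 with P(x) = 1, Q(x) = 1 - x, R(x) = 2 - 2x, and match powers of x.
Initial conditions: a_0 = 2, a_1 = 2.
Setting the coefficient of each power of x to zero and solving order by order (substituting the coefficients already found):
  x^0: 2 a_2 + a_1 + 2 a_0 = 0  ->  2 a_2 = -a_1 - 2 a_0 = -6  ->  a_2 = -3
  x^1: 6 a_3 + 2 a_2 + a_1 - 2 a_0 = 0  ->  6 a_3 = -2 a_2 - a_1 + 2 a_0 = 8  ->  a_3 = 4/3
  x^2: 12 a_4 + 3 a_3 - 2 a_1 = 0  ->  12 a_4 = -3 a_3 + 2 a_1 = 0  ->  a_4 = 0
Truncated series: y(x) = 2 + 2 x - 3 x^2 + (4/3) x^3 + O(x^5).

a_0 = 2; a_1 = 2; a_2 = -3; a_3 = 4/3; a_4 = 0


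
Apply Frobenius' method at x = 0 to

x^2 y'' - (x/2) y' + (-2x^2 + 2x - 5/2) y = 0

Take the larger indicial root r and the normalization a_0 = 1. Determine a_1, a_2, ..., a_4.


Write in Frobenius form y'' + (p(x)/x) y' + (q(x)/x^2) y = 0:
  p(x) = -1/2,  q(x) = -2x^2 + 2x - 5/2.
Indicial equation: r(r-1) + (-1/2) r + (-5/2) = 0 -> roots r_1 = 5/2, r_2 = -1.
Take r = r_1 = 5/2. Let y(x) = x^r sum_{n>=0} a_n x^n with a_0 = 1.
Substitute y = x^r sum a_n x^n and match x^{r+n}. The recurrence is
  D(n) a_n + 2 a_{n-1} - 2 a_{n-2} = 0,  where D(n) = (r+n)(r+n-1) + (-1/2)(r+n) + (-5/2).
  a_n = [-2 a_{n-1} + 2 a_{n-2}] / D(n).
Since the indicial polynomial factors as (r - r_1)(r - r_2), D(n) = (r_1 + n - r_1)(r_1 + n - r_2) = n(n + 7/2).
Evaluating step by step (a_0 = 1):
  n = 1: D(1) = 1(1 + 7/2) = 9/2; numerator = -2(1) = -2; a_1 = (-2)/(9/2) = -4/9
  n = 2: D(2) = 2(2 + 7/2) = 11; numerator = -2(-4/9) + 2(1) = 26/9; a_2 = (26/9)/(11) = 26/99
  n = 3: D(3) = 3(3 + 7/2) = 39/2; numerator = -2(26/99) + 2(-4/9) = -140/99; a_3 = (-140/99)/(39/2) = -280/3861
  n = 4: D(4) = 4(4 + 7/2) = 30; numerator = -2(-280/3861) + 2(26/99) = 2588/3861; a_4 = (2588/3861)/(30) = 1294/57915

r = 5/2; a_0 = 1; a_1 = -4/9; a_2 = 26/99; a_3 = -280/3861; a_4 = 1294/57915


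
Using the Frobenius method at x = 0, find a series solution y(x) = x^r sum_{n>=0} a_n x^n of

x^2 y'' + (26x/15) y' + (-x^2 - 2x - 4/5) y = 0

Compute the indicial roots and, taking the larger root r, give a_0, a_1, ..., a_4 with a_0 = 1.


Write in Frobenius form y'' + (p(x)/x) y' + (q(x)/x^2) y = 0:
  p(x) = 26/15,  q(x) = -x^2 - 2x - 4/5.
Indicial equation: r(r-1) + (26/15) r + (-4/5) = 0 -> roots r_1 = 3/5, r_2 = -4/3.
Take r = r_1 = 3/5. Let y(x) = x^r sum_{n>=0} a_n x^n with a_0 = 1.
Substitute y = x^r sum a_n x^n and match x^{r+n}. The recurrence is
  D(n) a_n - 2 a_{n-1} - 1 a_{n-2} = 0,  where D(n) = (r+n)(r+n-1) + (26/15)(r+n) + (-4/5).
  a_n = [2 a_{n-1} + 1 a_{n-2}] / D(n).
Since the indicial polynomial factors as (r - r_1)(r - r_2), D(n) = (r_1 + n - r_1)(r_1 + n - r_2) = n(n + 29/15).
Evaluating step by step (a_0 = 1):
  n = 1: D(1) = 1(1 + 29/15) = 44/15; numerator = 2(1) = 2; a_1 = (2)/(44/15) = 15/22
  n = 2: D(2) = 2(2 + 29/15) = 118/15; numerator = 2(15/22) + 1(1) = 26/11; a_2 = (26/11)/(118/15) = 195/649
  n = 3: D(3) = 3(3 + 29/15) = 74/5; numerator = 2(195/649) + 1(15/22) = 1665/1298; a_3 = (1665/1298)/(74/5) = 225/2596
  n = 4: D(4) = 4(4 + 29/15) = 356/15; numerator = 2(225/2596) + 1(195/649) = 615/1298; a_4 = (615/1298)/(356/15) = 9225/462088

r = 3/5; a_0 = 1; a_1 = 15/22; a_2 = 195/649; a_3 = 225/2596; a_4 = 9225/462088


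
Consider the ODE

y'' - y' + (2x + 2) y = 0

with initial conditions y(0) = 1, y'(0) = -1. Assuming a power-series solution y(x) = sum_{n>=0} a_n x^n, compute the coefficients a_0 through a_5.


Ansatz: y(x) = sum_{n>=0} a_n x^n, so y'(x) = sum_{n>=1} n a_n x^(n-1) and y''(x) = sum_{n>=2} n(n-1) a_n x^(n-2).
Substitute into P(x) y'' + Q(x) y' + R(x) y = 0 with P(x) = 1, Q(x) = -1, R(x) = 2x + 2, and match powers of x.
Initial conditions: a_0 = 1, a_1 = -1.
Setting the coefficient of each power of x to zero and solving order by order (substituting the coefficients already found):
  x^0: 2 a_2 - a_1 + 2 a_0 = 0  ->  2 a_2 = a_1 - 2 a_0 = -3  ->  a_2 = -3/2
  x^1: 6 a_3 - 2 a_2 + 2 a_1 + 2 a_0 = 0  ->  6 a_3 = 2 a_2 - 2 a_1 - 2 a_0 = -3  ->  a_3 = -1/2
  x^2: 12 a_4 - 3 a_3 + 2 a_2 + 2 a_1 = 0  ->  12 a_4 = 3 a_3 - 2 a_2 - 2 a_1 = 7/2  ->  a_4 = 7/24
  x^3: 20 a_5 - 4 a_4 + 2 a_3 + 2 a_2 = 0  ->  20 a_5 = 4 a_4 - 2 a_3 - 2 a_2 = 31/6  ->  a_5 = 31/120
Truncated series: y(x) = 1 - x - (3/2) x^2 - (1/2) x^3 + (7/24) x^4 + (31/120) x^5 + O(x^6).

a_0 = 1; a_1 = -1; a_2 = -3/2; a_3 = -1/2; a_4 = 7/24; a_5 = 31/120


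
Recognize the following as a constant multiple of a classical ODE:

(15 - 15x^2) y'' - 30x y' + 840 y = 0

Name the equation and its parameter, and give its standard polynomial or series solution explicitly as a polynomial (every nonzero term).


All three coefficients share the factor 15; dividing through by 15 gives  (1 - x^2) y'' - 2x y' + 56 y = 0.
This matches the Legendre equation (1 - x^2) y'' - 2x y' + n(n+1) y = 0 (note the -2x y' term) with n(n+1) = 56, so n = 7; the polynomial solution is P_7(x).
With y = sum_k a_k x^k, matching x^k gives (k+2)(k+1) a_{k+2} = [k(k+1) - n(n+1)] a_k = (k - 7)(k + 8) a_k. The right side vanishes at k = 7, so the series with the parity of 7 terminates at degree 7.
Standard normalization (P_n(1) = 1): leading coefficient (2n)!/(2^n (n!)^2) = 87178291200/(128*25401600) = 429/16, so a_7 = 429/16. Work downward with a_k = (k+1)(k+2) a_{k+2} / ((k - 7)(k + 8)):
  a_5 = (6)(7)(429/16) / ((5 - 7)(5 + 8)) = (9009/8)/(-26) = -693/16
  a_3 = (4)(5)(-693/16) / ((3 - 7)(3 + 8)) = (-3465/4)/(-44) = 315/16
  a_1 = (2)(3)(315/16) / ((1 - 7)(1 + 8)) = (945/8)/(-54) = -35/16
Hence P_7(x) = 429 x^7/16 - 693 x^5/16 + 315 x^3/16 - 35 x/16.

P_7(x); series = 429 x^7/16 - 693 x^5/16 + 315 x^3/16 - 35 x/16


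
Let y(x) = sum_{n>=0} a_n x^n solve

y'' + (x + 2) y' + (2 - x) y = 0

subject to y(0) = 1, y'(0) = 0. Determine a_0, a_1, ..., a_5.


Ansatz: y(x) = sum_{n>=0} a_n x^n, so y'(x) = sum_{n>=1} n a_n x^(n-1) and y''(x) = sum_{n>=2} n(n-1) a_n x^(n-2).
Substitute into P(x) y'' + Q(x) y' + R(x) y = 0 with P(x) = 1, Q(x) = x + 2, R(x) = 2 - x, and match powers of x.
Initial conditions: a_0 = 1, a_1 = 0.
Setting the coefficient of each power of x to zero and solving order by order (substituting the coefficients already found):
  x^0: 2 a_2 + 2 a_1 + 2 a_0 = 0  ->  2 a_2 = -2 a_1 - 2 a_0 = -2  ->  a_2 = -1
  x^1: 6 a_3 + 4 a_2 + 3 a_1 - a_0 = 0  ->  6 a_3 = -4 a_2 - 3 a_1 + a_0 = 5  ->  a_3 = 5/6
  x^2: 12 a_4 + 6 a_3 + 4 a_2 - a_1 = 0  ->  12 a_4 = -6 a_3 - 4 a_2 + a_1 = -1  ->  a_4 = -1/12
  x^3: 20 a_5 + 8 a_4 + 5 a_3 - a_2 = 0  ->  20 a_5 = -8 a_4 - 5 a_3 + a_2 = -9/2  ->  a_5 = -9/40
Truncated series: y(x) = 1 - x^2 + (5/6) x^3 - (1/12) x^4 - (9/40) x^5 + O(x^6).

a_0 = 1; a_1 = 0; a_2 = -1; a_3 = 5/6; a_4 = -1/12; a_5 = -9/40


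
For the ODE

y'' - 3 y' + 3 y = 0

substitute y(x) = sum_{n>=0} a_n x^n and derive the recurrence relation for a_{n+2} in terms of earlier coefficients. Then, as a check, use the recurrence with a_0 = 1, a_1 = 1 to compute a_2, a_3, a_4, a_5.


Substitute y = sum_n a_n x^n.
y''(x) has coefficient (n+2)(n+1) a_{n+2} at x^n;
-3 y'(x) has coefficient -3 (n+1) a_{n+1} at x^n;
3 y(x) has coefficient 3 a_n at x^n.
Matching x^n: (n+2)(n+1) a_{n+2} - 3 (n+1) a_{n+1} + 3 a_n = 0.
Thus a_{n+2} = [3 (n+1) a_{n+1} - 3 a_n] / ((n+1)(n+2)).

Check with a_0 = 1, a_1 = 1 (apply the recurrence for n = 0, 1, 2, 3): a_0 = 1, a_1 = 1, a_2 = 0, a_3 = -1/2, a_4 = -3/8, a_5 = -3/20.

a_(n+2) = [3 (n+1) a_(n+1) - 3 a_n] / ((n+1)(n+2)); check: a_0 = 1, a_1 = 1, a_2 = 0, a_3 = -1/2, a_4 = -3/8, a_5 = -3/20


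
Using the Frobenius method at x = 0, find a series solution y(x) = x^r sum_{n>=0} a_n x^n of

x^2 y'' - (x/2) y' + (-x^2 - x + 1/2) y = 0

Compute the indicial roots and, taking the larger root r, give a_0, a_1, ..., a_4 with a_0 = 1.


Write in Frobenius form y'' + (p(x)/x) y' + (q(x)/x^2) y = 0:
  p(x) = -1/2,  q(x) = -x^2 - x + 1/2.
Indicial equation: r(r-1) + (-1/2) r + (1/2) = 0 -> roots r_1 = 1, r_2 = 1/2.
Take r = r_1 = 1. Let y(x) = x^r sum_{n>=0} a_n x^n with a_0 = 1.
Substitute y = x^r sum a_n x^n and match x^{r+n}. The recurrence is
  D(n) a_n - 1 a_{n-1} - 1 a_{n-2} = 0,  where D(n) = (r+n)(r+n-1) + (-1/2)(r+n) + (1/2).
  a_n = [1 a_{n-1} + 1 a_{n-2}] / D(n).
Since the indicial polynomial factors as (r - r_1)(r - r_2), D(n) = (r_1 + n - r_1)(r_1 + n - r_2) = n(n + 1/2).
Evaluating step by step (a_0 = 1):
  n = 1: D(1) = 1(1 + 1/2) = 3/2; numerator = 1(1) = 1; a_1 = (1)/(3/2) = 2/3
  n = 2: D(2) = 2(2 + 1/2) = 5; numerator = 1(2/3) + 1(1) = 5/3; a_2 = (5/3)/(5) = 1/3
  n = 3: D(3) = 3(3 + 1/2) = 21/2; numerator = 1(1/3) + 1(2/3) = 1; a_3 = (1)/(21/2) = 2/21
  n = 4: D(4) = 4(4 + 1/2) = 18; numerator = 1(2/21) + 1(1/3) = 3/7; a_4 = (3/7)/(18) = 1/42

r = 1; a_0 = 1; a_1 = 2/3; a_2 = 1/3; a_3 = 2/21; a_4 = 1/42


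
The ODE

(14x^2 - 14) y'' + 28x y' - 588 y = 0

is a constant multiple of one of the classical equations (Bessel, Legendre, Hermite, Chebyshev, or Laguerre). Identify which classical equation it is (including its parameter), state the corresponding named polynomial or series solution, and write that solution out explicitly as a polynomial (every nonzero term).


All three coefficients share the factor -14; dividing through by -14 gives  (1 - x^2) y'' - 2x y' + 42 y = 0.
This matches the Legendre equation (1 - x^2) y'' - 2x y' + n(n+1) y = 0 (note the -2x y' term) with n(n+1) = 42, so n = 6; the polynomial solution is P_6(x).
With y = sum_k a_k x^k, matching x^k gives (k+2)(k+1) a_{k+2} = [k(k+1) - n(n+1)] a_k = (k - 6)(k + 7) a_k. The right side vanishes at k = 6, so the series with the parity of 6 terminates at degree 6.
Standard normalization (P_n(1) = 1): leading coefficient (2n)!/(2^n (n!)^2) = 479001600/(64*518400) = 231/16, so a_6 = 231/16. Work downward with a_k = (k+1)(k+2) a_{k+2} / ((k - 6)(k + 7)):
  a_4 = (5)(6)(231/16) / ((4 - 6)(4 + 7)) = (3465/8)/(-22) = -315/16
  a_2 = (3)(4)(-315/16) / ((2 - 6)(2 + 7)) = (-945/4)/(-36) = 105/16
  a_0 = (1)(2)(105/16) / ((0 - 6)(0 + 7)) = (105/8)/(-42) = -5/16
Hence P_6(x) = 231 x^6/16 - 315 x^4/16 + 105 x^2/16 - 5/16.

P_6(x); series = 231 x^6/16 - 315 x^4/16 + 105 x^2/16 - 5/16


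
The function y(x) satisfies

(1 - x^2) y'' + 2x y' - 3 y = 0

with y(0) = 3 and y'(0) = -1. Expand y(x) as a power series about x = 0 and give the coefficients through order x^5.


Ansatz: y(x) = sum_{n>=0} a_n x^n, so y'(x) = sum_{n>=1} n a_n x^(n-1) and y''(x) = sum_{n>=2} n(n-1) a_n x^(n-2).
Substitute into P(x) y'' + Q(x) y' + R(x) y = 0 with P(x) = 1 - x^2, Q(x) = 2x, R(x) = -3, and match powers of x.
Initial conditions: a_0 = 3, a_1 = -1.
Setting the coefficient of each power of x to zero and solving order by order (substituting the coefficients already found):
  x^0: 2 a_2 - 3 a_0 = 0  ->  2 a_2 = 3 a_0 = 9  ->  a_2 = 9/2
  x^1: 6 a_3 - a_1 = 0  ->  6 a_3 = a_1 = -1  ->  a_3 = -1/6
  x^2: 12 a_4 - a_2 = 0  ->  12 a_4 = a_2 = 9/2  ->  a_4 = 3/8
  x^3: 20 a_5 - 3 a_3 = 0  ->  20 a_5 = 3 a_3 = -1/2  ->  a_5 = -1/40
Truncated series: y(x) = 3 - x + (9/2) x^2 - (1/6) x^3 + (3/8) x^4 - (1/40) x^5 + O(x^6).

a_0 = 3; a_1 = -1; a_2 = 9/2; a_3 = -1/6; a_4 = 3/8; a_5 = -1/40


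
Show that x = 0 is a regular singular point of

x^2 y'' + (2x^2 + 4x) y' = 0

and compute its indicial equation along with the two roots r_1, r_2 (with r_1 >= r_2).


Divide by x^2 to reach normal form y'' + P_1(x) y' + P_2(x) y = 0 with P_1(x) = 2 + 4/x and P_2(x) = 0.
x = 0 is a singular point because the y'-coefficient 2 + 4/x has a pole at x = 0.
It is a regular singular point because x P_1(x) = p(x) = 2x + 4 and x^2 P_2(x) = q(x) = 0 are polynomials, hence analytic at x = 0.
p(0) = 4,  q(0) = 0.
Indicial equation: r(r-1) + p(0) r + q(0) = 0, i.e. r^2 + (p(0) - 1) r + q(0) = 0, i.e. r^2 + 3 r = 0.
Discriminant: (3)^2 - 4(0) = 9, so r = (-3 ± 3)/2.
Solving: r_1 = 0, r_2 = -3.

indicial: r^2 + 3 r = 0; roots r_1 = 0, r_2 = -3


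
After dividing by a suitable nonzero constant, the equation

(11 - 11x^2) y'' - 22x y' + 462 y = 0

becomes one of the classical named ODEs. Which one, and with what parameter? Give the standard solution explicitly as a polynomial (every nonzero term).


All three coefficients share the factor 11; dividing through by 11 gives  (1 - x^2) y'' - 2x y' + 42 y = 0.
This matches the Legendre equation (1 - x^2) y'' - 2x y' + n(n+1) y = 0 (note the -2x y' term) with n(n+1) = 42, so n = 6; the polynomial solution is P_6(x).
With y = sum_k a_k x^k, matching x^k gives (k+2)(k+1) a_{k+2} = [k(k+1) - n(n+1)] a_k = (k - 6)(k + 7) a_k. The right side vanishes at k = 6, so the series with the parity of 6 terminates at degree 6.
Standard normalization (P_n(1) = 1): leading coefficient (2n)!/(2^n (n!)^2) = 479001600/(64*518400) = 231/16, so a_6 = 231/16. Work downward with a_k = (k+1)(k+2) a_{k+2} / ((k - 6)(k + 7)):
  a_4 = (5)(6)(231/16) / ((4 - 6)(4 + 7)) = (3465/8)/(-22) = -315/16
  a_2 = (3)(4)(-315/16) / ((2 - 6)(2 + 7)) = (-945/4)/(-36) = 105/16
  a_0 = (1)(2)(105/16) / ((0 - 6)(0 + 7)) = (105/8)/(-42) = -5/16
Hence P_6(x) = 231 x^6/16 - 315 x^4/16 + 105 x^2/16 - 5/16.

P_6(x); series = 231 x^6/16 - 315 x^4/16 + 105 x^2/16 - 5/16


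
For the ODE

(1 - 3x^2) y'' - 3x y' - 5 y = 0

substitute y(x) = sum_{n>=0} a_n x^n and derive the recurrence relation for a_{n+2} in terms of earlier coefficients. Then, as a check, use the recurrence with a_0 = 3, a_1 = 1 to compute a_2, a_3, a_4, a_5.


Substitute y = sum_n a_n x^n.
(1 - 3 x^2) y'' contributes (n+2)(n+1) a_{n+2} - 3 n(n-1) a_n at x^n.
-3 x y'(x) contributes -3 n a_n at x^n.
-5 y(x) contributes -5 a_n at x^n.
Matching x^n: (n+2)(n+1) a_{n+2} + (-3 n(n-1) - 3 n - 5) a_n = 0.
Thus a_{n+2} = (3 n(n-1) + 3 n + 5) / ((n+1)(n+2)) * a_n.

Check with a_0 = 3, a_1 = 1 (apply the recurrence for n = 0, 1, 2, 3): a_0 = 3, a_1 = 1, a_2 = 15/2, a_3 = 4/3, a_4 = 85/8, a_5 = 32/15.

a_(n+2) = (3 n(n-1) + 3 n + 5) / ((n+1)(n+2)) * a_n; check: a_0 = 3, a_1 = 1, a_2 = 15/2, a_3 = 4/3, a_4 = 85/8, a_5 = 32/15


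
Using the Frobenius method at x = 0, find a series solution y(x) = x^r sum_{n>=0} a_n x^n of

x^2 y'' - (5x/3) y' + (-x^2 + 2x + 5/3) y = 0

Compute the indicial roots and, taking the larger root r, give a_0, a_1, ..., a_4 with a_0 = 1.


Write in Frobenius form y'' + (p(x)/x) y' + (q(x)/x^2) y = 0:
  p(x) = -5/3,  q(x) = -x^2 + 2x + 5/3.
Indicial equation: r(r-1) + (-5/3) r + (5/3) = 0 -> roots r_1 = 5/3, r_2 = 1.
Take r = r_1 = 5/3. Let y(x) = x^r sum_{n>=0} a_n x^n with a_0 = 1.
Substitute y = x^r sum a_n x^n and match x^{r+n}. The recurrence is
  D(n) a_n + 2 a_{n-1} - 1 a_{n-2} = 0,  where D(n) = (r+n)(r+n-1) + (-5/3)(r+n) + (5/3).
  a_n = [-2 a_{n-1} + 1 a_{n-2}] / D(n).
Since the indicial polynomial factors as (r - r_1)(r - r_2), D(n) = (r_1 + n - r_1)(r_1 + n - r_2) = n(n + 2/3).
Evaluating step by step (a_0 = 1):
  n = 1: D(1) = 1(1 + 2/3) = 5/3; numerator = -2(1) = -2; a_1 = (-2)/(5/3) = -6/5
  n = 2: D(2) = 2(2 + 2/3) = 16/3; numerator = -2(-6/5) + 1(1) = 17/5; a_2 = (17/5)/(16/3) = 51/80
  n = 3: D(3) = 3(3 + 2/3) = 11; numerator = -2(51/80) + 1(-6/5) = -99/40; a_3 = (-99/40)/(11) = -9/40
  n = 4: D(4) = 4(4 + 2/3) = 56/3; numerator = -2(-9/40) + 1(51/80) = 87/80; a_4 = (87/80)/(56/3) = 261/4480

r = 5/3; a_0 = 1; a_1 = -6/5; a_2 = 51/80; a_3 = -9/40; a_4 = 261/4480


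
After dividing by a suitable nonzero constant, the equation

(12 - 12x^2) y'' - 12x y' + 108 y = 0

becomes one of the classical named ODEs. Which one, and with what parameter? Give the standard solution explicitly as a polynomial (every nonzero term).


All three coefficients share the factor 12; dividing through by 12 gives  (1 - x^2) y'' - x y' + 9 y = 0.
This matches the Chebyshev equation (1 - x^2) y'' - x y' + n^2 y = 0 (note the -x y' term, not -2x y') with n^2 = 9, so n = 3; the polynomial solution is T_3(x).
With y = sum_k a_k x^k, matching x^k gives (k+2)(k+1) a_{k+2} = (k^2 - n^2) a_k = (k - 3)(k + 3) a_k. The right side vanishes at k = 3, so the series with the parity of 3 terminates at degree 3.
Standard normalization: leading coefficient of T_n is 2^(n-1), so a_3 = 2^2 = 4. Work downward with a_k = (k+1)(k+2) a_{k+2} / ((k - 3)(k + 3)):
  a_1 = (2)(3)(4) / ((1 - 3)(1 + 3)) = 24/(-8) = -3
Hence T_3(x) = 4 x^3 - 3 x.

T_3(x); series = 4 x^3 - 3 x


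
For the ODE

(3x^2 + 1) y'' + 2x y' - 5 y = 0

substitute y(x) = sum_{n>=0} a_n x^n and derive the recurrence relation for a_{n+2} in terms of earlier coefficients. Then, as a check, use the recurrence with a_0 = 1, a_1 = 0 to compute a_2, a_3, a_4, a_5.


Substitute y = sum_n a_n x^n.
(1 + 3 x^2) y'' contributes (n+2)(n+1) a_{n+2} + 3 n(n-1) a_n at x^n.
2 x y'(x) contributes 2 n a_n at x^n.
-5 y(x) contributes -5 a_n at x^n.
Matching x^n: (n+2)(n+1) a_{n+2} + (3 n(n-1) + 2 n - 5) a_n = 0.
Thus a_{n+2} = (-3 n(n-1) - 2 n + 5) / ((n+1)(n+2)) * a_n.

Check with a_0 = 1, a_1 = 0 (apply the recurrence for n = 0, 1, 2, 3): a_0 = 1, a_1 = 0, a_2 = 5/2, a_3 = 0, a_4 = -25/24, a_5 = 0.

a_(n+2) = (-3 n(n-1) - 2 n + 5) / ((n+1)(n+2)) * a_n; check: a_0 = 1, a_1 = 0, a_2 = 5/2, a_3 = 0, a_4 = -25/24, a_5 = 0


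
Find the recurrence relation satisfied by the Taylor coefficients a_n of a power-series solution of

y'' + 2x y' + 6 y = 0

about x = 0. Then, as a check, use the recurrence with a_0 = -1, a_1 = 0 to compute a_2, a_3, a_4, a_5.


Substitute y = sum_n a_n x^n.
y''(x) has coefficient (n+2)(n+1) a_{n+2} at x^n;
2 x y'(x) has coefficient 2 n a_n at x^n (shift);
6 y(x) has coefficient 6 a_n at x^n.
Matching x^n: (n+2)(n+1) a_{n+2} + (2n + 6) a_n = 0.
Thus a_{n+2} = (-2n - 6) / ((n+1)(n+2)) * a_n.

Check with a_0 = -1, a_1 = 0 (apply the recurrence for n = 0, 1, 2, 3): a_0 = -1, a_1 = 0, a_2 = 3, a_3 = 0, a_4 = -5/2, a_5 = 0.

a_(n+2) = (-2n - 6) / ((n+1)(n+2)) * a_n; check: a_0 = -1, a_1 = 0, a_2 = 3, a_3 = 0, a_4 = -5/2, a_5 = 0


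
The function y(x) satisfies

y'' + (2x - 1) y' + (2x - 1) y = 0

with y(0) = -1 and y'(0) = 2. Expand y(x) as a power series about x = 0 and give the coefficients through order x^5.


Ansatz: y(x) = sum_{n>=0} a_n x^n, so y'(x) = sum_{n>=1} n a_n x^(n-1) and y''(x) = sum_{n>=2} n(n-1) a_n x^(n-2).
Substitute into P(x) y'' + Q(x) y' + R(x) y = 0 with P(x) = 1, Q(x) = 2x - 1, R(x) = 2x - 1, and match powers of x.
Initial conditions: a_0 = -1, a_1 = 2.
Setting the coefficient of each power of x to zero and solving order by order (substituting the coefficients already found):
  x^0: 2 a_2 - a_1 - a_0 = 0  ->  2 a_2 = a_1 + a_0 = 1  ->  a_2 = 1/2
  x^1: 6 a_3 - 2 a_2 + a_1 + 2 a_0 = 0  ->  6 a_3 = 2 a_2 - a_1 - 2 a_0 = 1  ->  a_3 = 1/6
  x^2: 12 a_4 - 3 a_3 + 3 a_2 + 2 a_1 = 0  ->  12 a_4 = 3 a_3 - 3 a_2 - 2 a_1 = -5  ->  a_4 = -5/12
  x^3: 20 a_5 - 4 a_4 + 5 a_3 + 2 a_2 = 0  ->  20 a_5 = 4 a_4 - 5 a_3 - 2 a_2 = -7/2  ->  a_5 = -7/40
Truncated series: y(x) = -1 + 2 x + (1/2) x^2 + (1/6) x^3 - (5/12) x^4 - (7/40) x^5 + O(x^6).

a_0 = -1; a_1 = 2; a_2 = 1/2; a_3 = 1/6; a_4 = -5/12; a_5 = -7/40


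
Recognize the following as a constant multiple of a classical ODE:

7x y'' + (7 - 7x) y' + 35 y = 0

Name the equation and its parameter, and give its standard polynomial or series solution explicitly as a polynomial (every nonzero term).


All three coefficients share the factor 7; dividing through by 7 gives  x y'' + (1 - x) y' + 5 y = 0.
This matches the Laguerre equation x y'' + (1 - x) y' + n y = 0 with n = 5; the polynomial solution is L_5(x).
With y = sum_k a_k x^k, matching x^k gives (k+1)k a_{k+1} + (k+1) a_{k+1} - k a_k + n a_k = 0, i.e. (k+1)^2 a_{k+1} = (k - n) a_k = (k - 5) a_k. The right side vanishes at k = 5, so the series terminates at degree 5.
Standard normalization L_n(0) = 1 gives a_0 = 1. Work upward with a_{k+1} = (k - 5) a_k / (k+1)^2:
  a_1 = (0 - 5)(1) / 1^2 = -5/1 = -5
  a_2 = (1 - 5)(-5) / 2^2 = 20/4 = 5
  a_3 = (2 - 5)(5) / 3^2 = -15/9 = -5/3
  a_4 = (3 - 5)(-5/3) / 4^2 = (10/3)/16 = 5/24
  a_5 = (4 - 5)(5/24) / 5^2 = (-5/24)/25 = -1/120
Hence L_5(x) = -x^5/120 + 5 x^4/24 - 5 x^3/3 + 5 x^2 - 5 x + 1.

L_5(x); series = -x^5/120 + 5 x^4/24 - 5 x^3/3 + 5 x^2 - 5 x + 1


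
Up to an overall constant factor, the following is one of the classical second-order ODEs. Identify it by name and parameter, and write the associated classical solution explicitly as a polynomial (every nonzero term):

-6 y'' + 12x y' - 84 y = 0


All three coefficients share the factor -6; dividing through by -6 gives  y'' - 2x y' + 14 y = 0.
This matches the Hermite equation y'' - 2x y' + 2n y = 0 with 2n = 14, so n = 7; the polynomial solution is H_7(x).
With y = sum_k a_k x^k, matching x^k gives (k+2)(k+1) a_{k+2} = 2(k - n) a_k = 2(k - 7) a_k. The right side vanishes at k = 7, so the series with the parity of 7 terminates at degree 7.
Standard normalization: leading coefficient of H_n is 2^n, so a_7 = 2^7 = 128. Work downward with a_k = (k+1)(k+2) a_{k+2} / (2(k - n)):
  a_5 = (6)(7)(128) / (2(5 - 7)) = 5376/(-4) = -1344
  a_3 = (4)(5)(-1344) / (2(3 - 7)) = -26880/(-8) = 3360
  a_1 = (2)(3)(3360) / (2(1 - 7)) = 20160/(-12) = -1680
Hence H_7(x) = 128 x^7 - 1344 x^5 + 3360 x^3 - 1680 x.

H_7(x); series = 128 x^7 - 1344 x^5 + 3360 x^3 - 1680 x


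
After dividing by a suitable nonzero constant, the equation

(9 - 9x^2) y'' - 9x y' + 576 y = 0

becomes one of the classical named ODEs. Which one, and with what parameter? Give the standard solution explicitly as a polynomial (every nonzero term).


All three coefficients share the factor 9; dividing through by 9 gives  (1 - x^2) y'' - x y' + 64 y = 0.
This matches the Chebyshev equation (1 - x^2) y'' - x y' + n^2 y = 0 (note the -x y' term, not -2x y') with n^2 = 64, so n = 8; the polynomial solution is T_8(x).
With y = sum_k a_k x^k, matching x^k gives (k+2)(k+1) a_{k+2} = (k^2 - n^2) a_k = (k - 8)(k + 8) a_k. The right side vanishes at k = 8, so the series with the parity of 8 terminates at degree 8.
Standard normalization: leading coefficient of T_n is 2^(n-1), so a_8 = 2^7 = 128. Work downward with a_k = (k+1)(k+2) a_{k+2} / ((k - 8)(k + 8)):
  a_6 = (7)(8)(128) / ((6 - 8)(6 + 8)) = 7168/(-28) = -256
  a_4 = (5)(6)(-256) / ((4 - 8)(4 + 8)) = -7680/(-48) = 160
  a_2 = (3)(4)(160) / ((2 - 8)(2 + 8)) = 1920/(-60) = -32
  a_0 = (1)(2)(-32) / ((0 - 8)(0 + 8)) = -64/(-64) = 1
Hence T_8(x) = 128 x^8 - 256 x^6 + 160 x^4 - 32 x^2 + 1.

T_8(x); series = 128 x^8 - 256 x^6 + 160 x^4 - 32 x^2 + 1


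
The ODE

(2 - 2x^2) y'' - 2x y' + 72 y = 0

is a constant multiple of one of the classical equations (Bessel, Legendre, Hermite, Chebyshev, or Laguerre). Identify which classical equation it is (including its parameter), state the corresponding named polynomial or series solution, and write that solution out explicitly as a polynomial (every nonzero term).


All three coefficients share the factor 2; dividing through by 2 gives  (1 - x^2) y'' - x y' + 36 y = 0.
This matches the Chebyshev equation (1 - x^2) y'' - x y' + n^2 y = 0 (note the -x y' term, not -2x y') with n^2 = 36, so n = 6; the polynomial solution is T_6(x).
With y = sum_k a_k x^k, matching x^k gives (k+2)(k+1) a_{k+2} = (k^2 - n^2) a_k = (k - 6)(k + 6) a_k. The right side vanishes at k = 6, so the series with the parity of 6 terminates at degree 6.
Standard normalization: leading coefficient of T_n is 2^(n-1), so a_6 = 2^5 = 32. Work downward with a_k = (k+1)(k+2) a_{k+2} / ((k - 6)(k + 6)):
  a_4 = (5)(6)(32) / ((4 - 6)(4 + 6)) = 960/(-20) = -48
  a_2 = (3)(4)(-48) / ((2 - 6)(2 + 6)) = -576/(-32) = 18
  a_0 = (1)(2)(18) / ((0 - 6)(0 + 6)) = 36/(-36) = -1
Hence T_6(x) = 32 x^6 - 48 x^4 + 18 x^2 - 1.

T_6(x); series = 32 x^6 - 48 x^4 + 18 x^2 - 1


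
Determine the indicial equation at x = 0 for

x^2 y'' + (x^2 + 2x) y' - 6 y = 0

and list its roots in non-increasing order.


Divide by x^2 to reach normal form y'' + P_1(x) y' + P_2(x) y = 0 with P_1(x) = 1 + 2/x and P_2(x) = -6/x^2.
x = 0 is a singular point because the y'-coefficient 1 + 2/x has a pole at x = 0 and the y-coefficient -6/x^2 has a pole at x = 0.
It is a regular singular point because x P_1(x) = p(x) = x + 2 and x^2 P_2(x) = q(x) = -6 are polynomials, hence analytic at x = 0.
p(0) = 2,  q(0) = -6.
Indicial equation: r(r-1) + p(0) r + q(0) = 0, i.e. r^2 + (p(0) - 1) r + q(0) = 0, i.e. r^2 + 1 r - 6 = 0.
Discriminant: (1)^2 - 4(-6) = 25, so r = (-1 ± 5)/2.
Solving: r_1 = 2, r_2 = -3.

indicial: r^2 + 1 r - 6 = 0; roots r_1 = 2, r_2 = -3


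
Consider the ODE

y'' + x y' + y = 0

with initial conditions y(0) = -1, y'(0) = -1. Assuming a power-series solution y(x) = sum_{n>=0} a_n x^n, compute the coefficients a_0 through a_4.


Ansatz: y(x) = sum_{n>=0} a_n x^n, so y'(x) = sum_{n>=1} n a_n x^(n-1) and y''(x) = sum_{n>=2} n(n-1) a_n x^(n-2).
Substitute into P(x) y'' + Q(x) y' + R(x) y = 0 with P(x) = 1, Q(x) = x, R(x) = 1, and match powers of x.
Initial conditions: a_0 = -1, a_1 = -1.
Setting the coefficient of each power of x to zero and solving order by order (substituting the coefficients already found):
  x^0: 2 a_2 + a_0 = 0  ->  2 a_2 = -a_0 = 1  ->  a_2 = 1/2
  x^1: 6 a_3 + 2 a_1 = 0  ->  6 a_3 = -2 a_1 = 2  ->  a_3 = 1/3
  x^2: 12 a_4 + 3 a_2 = 0  ->  12 a_4 = -3 a_2 = -3/2  ->  a_4 = -1/8
Truncated series: y(x) = -1 - x + (1/2) x^2 + (1/3) x^3 - (1/8) x^4 + O(x^5).

a_0 = -1; a_1 = -1; a_2 = 1/2; a_3 = 1/3; a_4 = -1/8


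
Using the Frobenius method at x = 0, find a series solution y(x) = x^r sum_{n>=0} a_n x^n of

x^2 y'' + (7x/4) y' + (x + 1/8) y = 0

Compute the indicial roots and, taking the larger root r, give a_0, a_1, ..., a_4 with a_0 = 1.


Write in Frobenius form y'' + (p(x)/x) y' + (q(x)/x^2) y = 0:
  p(x) = 7/4,  q(x) = x + 1/8.
Indicial equation: r(r-1) + (7/4) r + (1/8) = 0 -> roots r_1 = -1/4, r_2 = -1/2.
Take r = r_1 = -1/4. Let y(x) = x^r sum_{n>=0} a_n x^n with a_0 = 1.
Substitute y = x^r sum a_n x^n and match x^{r+n}. The recurrence is
  D(n) a_n + 1 a_{n-1} = 0,  where D(n) = (r+n)(r+n-1) + (7/4)(r+n) + (1/8).
  a_n = -1 / D(n) * a_{n-1}.
Since the indicial polynomial factors as (r - r_1)(r - r_2), D(n) = (r_1 + n - r_1)(r_1 + n - r_2) = n(n + 1/4).
Evaluating step by step (a_0 = 1):
  n = 1: D(1) = 1(1 + 1/4) = 5/4; numerator = -1(1) = -1; a_1 = (-1)/(5/4) = -4/5
  n = 2: D(2) = 2(2 + 1/4) = 9/2; numerator = -1(-4/5) = 4/5; a_2 = (4/5)/(9/2) = 8/45
  n = 3: D(3) = 3(3 + 1/4) = 39/4; numerator = -1(8/45) = -8/45; a_3 = (-8/45)/(39/4) = -32/1755
  n = 4: D(4) = 4(4 + 1/4) = 17; numerator = -1(-32/1755) = 32/1755; a_4 = (32/1755)/(17) = 32/29835

r = -1/4; a_0 = 1; a_1 = -4/5; a_2 = 8/45; a_3 = -32/1755; a_4 = 32/29835


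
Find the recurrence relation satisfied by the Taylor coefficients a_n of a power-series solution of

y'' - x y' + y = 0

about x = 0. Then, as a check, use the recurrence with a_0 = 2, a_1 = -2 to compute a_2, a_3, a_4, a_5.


Substitute y = sum_n a_n x^n.
y''(x) has coefficient (n+2)(n+1) a_{n+2} at x^n;
-x y'(x) has coefficient -n a_n at x^n (shift);
y(x) has coefficient 1 a_n at x^n.
Matching x^n: (n+2)(n+1) a_{n+2} + (-n + 1) a_n = 0.
Thus a_{n+2} = (n - 1) / ((n+1)(n+2)) * a_n.

Check with a_0 = 2, a_1 = -2 (apply the recurrence for n = 0, 1, 2, 3): a_0 = 2, a_1 = -2, a_2 = -1, a_3 = 0, a_4 = -1/12, a_5 = 0.

a_(n+2) = (n - 1) / ((n+1)(n+2)) * a_n; check: a_0 = 2, a_1 = -2, a_2 = -1, a_3 = 0, a_4 = -1/12, a_5 = 0


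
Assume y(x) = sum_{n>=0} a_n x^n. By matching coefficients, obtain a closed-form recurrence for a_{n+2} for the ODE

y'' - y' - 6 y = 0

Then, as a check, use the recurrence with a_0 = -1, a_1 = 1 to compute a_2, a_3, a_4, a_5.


Substitute y = sum_n a_n x^n.
y''(x) has coefficient (n+2)(n+1) a_{n+2} at x^n;
-y'(x) has coefficient -(n+1) a_{n+1} at x^n;
-6 y(x) has coefficient -6 a_n at x^n.
Matching x^n: (n+2)(n+1) a_{n+2} - (n+1) a_{n+1} - 6 a_n = 0.
Thus a_{n+2} = [(n+1) a_{n+1} + 6 a_n] / ((n+1)(n+2)).

Check with a_0 = -1, a_1 = 1 (apply the recurrence for n = 0, 1, 2, 3): a_0 = -1, a_1 = 1, a_2 = -5/2, a_3 = 1/6, a_4 = -29/24, a_5 = -23/120.

a_(n+2) = [(n+1) a_(n+1) + 6 a_n] / ((n+1)(n+2)); check: a_0 = -1, a_1 = 1, a_2 = -5/2, a_3 = 1/6, a_4 = -29/24, a_5 = -23/120


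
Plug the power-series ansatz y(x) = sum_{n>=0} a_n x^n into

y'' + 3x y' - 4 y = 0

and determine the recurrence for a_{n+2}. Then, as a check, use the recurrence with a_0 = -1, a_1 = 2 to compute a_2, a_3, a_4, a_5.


Substitute y = sum_n a_n x^n.
y''(x) has coefficient (n+2)(n+1) a_{n+2} at x^n;
3 x y'(x) has coefficient 3 n a_n at x^n (shift);
-4 y(x) has coefficient -4 a_n at x^n.
Matching x^n: (n+2)(n+1) a_{n+2} + (3n - 4) a_n = 0.
Thus a_{n+2} = (-3n + 4) / ((n+1)(n+2)) * a_n.

Check with a_0 = -1, a_1 = 2 (apply the recurrence for n = 0, 1, 2, 3): a_0 = -1, a_1 = 2, a_2 = -2, a_3 = 1/3, a_4 = 1/3, a_5 = -1/12.

a_(n+2) = (-3n + 4) / ((n+1)(n+2)) * a_n; check: a_0 = -1, a_1 = 2, a_2 = -2, a_3 = 1/3, a_4 = 1/3, a_5 = -1/12


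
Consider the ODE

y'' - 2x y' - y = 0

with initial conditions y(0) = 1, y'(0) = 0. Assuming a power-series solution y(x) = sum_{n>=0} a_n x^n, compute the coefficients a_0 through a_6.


Ansatz: y(x) = sum_{n>=0} a_n x^n, so y'(x) = sum_{n>=1} n a_n x^(n-1) and y''(x) = sum_{n>=2} n(n-1) a_n x^(n-2).
Substitute into P(x) y'' + Q(x) y' + R(x) y = 0 with P(x) = 1, Q(x) = -2x, R(x) = -1, and match powers of x.
Initial conditions: a_0 = 1, a_1 = 0.
Setting the coefficient of each power of x to zero and solving order by order (substituting the coefficients already found):
  x^0: 2 a_2 - a_0 = 0  ->  2 a_2 = a_0 = 1  ->  a_2 = 1/2
  x^1: 6 a_3 - 3 a_1 = 0  ->  6 a_3 = 3 a_1 = 0  ->  a_3 = 0
  x^2: 12 a_4 - 5 a_2 = 0  ->  12 a_4 = 5 a_2 = 5/2  ->  a_4 = 5/24
  x^3: 20 a_5 - 7 a_3 = 0  ->  20 a_5 = 7 a_3 = 0  ->  a_5 = 0
  x^4: 30 a_6 - 9 a_4 = 0  ->  30 a_6 = 9 a_4 = 15/8  ->  a_6 = 1/16
Truncated series: y(x) = 1 + (1/2) x^2 + (5/24) x^4 + (1/16) x^6 + O(x^7).

a_0 = 1; a_1 = 0; a_2 = 1/2; a_3 = 0; a_4 = 5/24; a_5 = 0; a_6 = 1/16


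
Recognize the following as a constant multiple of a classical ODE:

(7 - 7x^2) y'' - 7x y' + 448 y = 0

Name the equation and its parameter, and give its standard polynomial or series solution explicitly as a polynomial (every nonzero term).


All three coefficients share the factor 7; dividing through by 7 gives  (1 - x^2) y'' - x y' + 64 y = 0.
This matches the Chebyshev equation (1 - x^2) y'' - x y' + n^2 y = 0 (note the -x y' term, not -2x y') with n^2 = 64, so n = 8; the polynomial solution is T_8(x).
With y = sum_k a_k x^k, matching x^k gives (k+2)(k+1) a_{k+2} = (k^2 - n^2) a_k = (k - 8)(k + 8) a_k. The right side vanishes at k = 8, so the series with the parity of 8 terminates at degree 8.
Standard normalization: leading coefficient of T_n is 2^(n-1), so a_8 = 2^7 = 128. Work downward with a_k = (k+1)(k+2) a_{k+2} / ((k - 8)(k + 8)):
  a_6 = (7)(8)(128) / ((6 - 8)(6 + 8)) = 7168/(-28) = -256
  a_4 = (5)(6)(-256) / ((4 - 8)(4 + 8)) = -7680/(-48) = 160
  a_2 = (3)(4)(160) / ((2 - 8)(2 + 8)) = 1920/(-60) = -32
  a_0 = (1)(2)(-32) / ((0 - 8)(0 + 8)) = -64/(-64) = 1
Hence T_8(x) = 128 x^8 - 256 x^6 + 160 x^4 - 32 x^2 + 1.

T_8(x); series = 128 x^8 - 256 x^6 + 160 x^4 - 32 x^2 + 1


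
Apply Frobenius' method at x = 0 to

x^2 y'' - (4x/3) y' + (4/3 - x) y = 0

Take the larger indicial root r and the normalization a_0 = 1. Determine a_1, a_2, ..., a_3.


Write in Frobenius form y'' + (p(x)/x) y' + (q(x)/x^2) y = 0:
  p(x) = -4/3,  q(x) = 4/3 - x.
Indicial equation: r(r-1) + (-4/3) r + (4/3) = 0 -> roots r_1 = 4/3, r_2 = 1.
Take r = r_1 = 4/3. Let y(x) = x^r sum_{n>=0} a_n x^n with a_0 = 1.
Substitute y = x^r sum a_n x^n and match x^{r+n}. The recurrence is
  D(n) a_n - 1 a_{n-1} = 0,  where D(n) = (r+n)(r+n-1) + (-4/3)(r+n) + (4/3).
  a_n = 1 / D(n) * a_{n-1}.
Since the indicial polynomial factors as (r - r_1)(r - r_2), D(n) = (r_1 + n - r_1)(r_1 + n - r_2) = n(n + 1/3).
Evaluating step by step (a_0 = 1):
  n = 1: D(1) = 1(1 + 1/3) = 4/3; numerator = 1(1) = 1; a_1 = (1)/(4/3) = 3/4
  n = 2: D(2) = 2(2 + 1/3) = 14/3; numerator = 1(3/4) = 3/4; a_2 = (3/4)/(14/3) = 9/56
  n = 3: D(3) = 3(3 + 1/3) = 10; numerator = 1(9/56) = 9/56; a_3 = (9/56)/(10) = 9/560

r = 4/3; a_0 = 1; a_1 = 3/4; a_2 = 9/56; a_3 = 9/560


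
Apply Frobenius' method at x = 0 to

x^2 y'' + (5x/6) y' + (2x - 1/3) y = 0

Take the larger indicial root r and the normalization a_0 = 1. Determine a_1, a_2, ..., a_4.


Write in Frobenius form y'' + (p(x)/x) y' + (q(x)/x^2) y = 0:
  p(x) = 5/6,  q(x) = 2x - 1/3.
Indicial equation: r(r-1) + (5/6) r + (-1/3) = 0 -> roots r_1 = 2/3, r_2 = -1/2.
Take r = r_1 = 2/3. Let y(x) = x^r sum_{n>=0} a_n x^n with a_0 = 1.
Substitute y = x^r sum a_n x^n and match x^{r+n}. The recurrence is
  D(n) a_n + 2 a_{n-1} = 0,  where D(n) = (r+n)(r+n-1) + (5/6)(r+n) + (-1/3).
  a_n = -2 / D(n) * a_{n-1}.
Since the indicial polynomial factors as (r - r_1)(r - r_2), D(n) = (r_1 + n - r_1)(r_1 + n - r_2) = n(n + 7/6).
Evaluating step by step (a_0 = 1):
  n = 1: D(1) = 1(1 + 7/6) = 13/6; numerator = -2(1) = -2; a_1 = (-2)/(13/6) = -12/13
  n = 2: D(2) = 2(2 + 7/6) = 19/3; numerator = -2(-12/13) = 24/13; a_2 = (24/13)/(19/3) = 72/247
  n = 3: D(3) = 3(3 + 7/6) = 25/2; numerator = -2(72/247) = -144/247; a_3 = (-144/247)/(25/2) = -288/6175
  n = 4: D(4) = 4(4 + 7/6) = 62/3; numerator = -2(-288/6175) = 576/6175; a_4 = (576/6175)/(62/3) = 864/191425

r = 2/3; a_0 = 1; a_1 = -12/13; a_2 = 72/247; a_3 = -288/6175; a_4 = 864/191425


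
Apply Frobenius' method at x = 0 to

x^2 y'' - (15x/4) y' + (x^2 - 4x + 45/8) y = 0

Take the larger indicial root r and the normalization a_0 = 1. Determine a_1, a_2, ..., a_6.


Write in Frobenius form y'' + (p(x)/x) y' + (q(x)/x^2) y = 0:
  p(x) = -15/4,  q(x) = x^2 - 4x + 45/8.
Indicial equation: r(r-1) + (-15/4) r + (45/8) = 0 -> roots r_1 = 5/2, r_2 = 9/4.
Take r = r_1 = 5/2. Let y(x) = x^r sum_{n>=0} a_n x^n with a_0 = 1.
Substitute y = x^r sum a_n x^n and match x^{r+n}. The recurrence is
  D(n) a_n - 4 a_{n-1} + 1 a_{n-2} = 0,  where D(n) = (r+n)(r+n-1) + (-15/4)(r+n) + (45/8).
  a_n = [4 a_{n-1} - 1 a_{n-2}] / D(n).
Since the indicial polynomial factors as (r - r_1)(r - r_2), D(n) = (r_1 + n - r_1)(r_1 + n - r_2) = n(n + 1/4).
Evaluating step by step (a_0 = 1):
  n = 1: D(1) = 1(1 + 1/4) = 5/4; numerator = 4(1) = 4; a_1 = (4)/(5/4) = 16/5
  n = 2: D(2) = 2(2 + 1/4) = 9/2; numerator = 4(16/5) - 1(1) = 59/5; a_2 = (59/5)/(9/2) = 118/45
  n = 3: D(3) = 3(3 + 1/4) = 39/4; numerator = 4(118/45) - 1(16/5) = 328/45; a_3 = (328/45)/(39/4) = 1312/1755
  n = 4: D(4) = 4(4 + 1/4) = 17; numerator = 4(1312/1755) - 1(118/45) = 646/1755; a_4 = (646/1755)/(17) = 38/1755
  n = 5: D(5) = 5(5 + 1/4) = 105/4; numerator = 4(38/1755) - 1(1312/1755) = -232/351; a_5 = (-232/351)/(105/4) = -928/36855
  n = 6: D(6) = 6(6 + 1/4) = 75/2; numerator = 4(-928/36855) - 1(38/1755) = -902/7371; a_6 = (-902/7371)/(75/2) = -1804/552825

r = 5/2; a_0 = 1; a_1 = 16/5; a_2 = 118/45; a_3 = 1312/1755; a_4 = 38/1755; a_5 = -928/36855; a_6 = -1804/552825
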